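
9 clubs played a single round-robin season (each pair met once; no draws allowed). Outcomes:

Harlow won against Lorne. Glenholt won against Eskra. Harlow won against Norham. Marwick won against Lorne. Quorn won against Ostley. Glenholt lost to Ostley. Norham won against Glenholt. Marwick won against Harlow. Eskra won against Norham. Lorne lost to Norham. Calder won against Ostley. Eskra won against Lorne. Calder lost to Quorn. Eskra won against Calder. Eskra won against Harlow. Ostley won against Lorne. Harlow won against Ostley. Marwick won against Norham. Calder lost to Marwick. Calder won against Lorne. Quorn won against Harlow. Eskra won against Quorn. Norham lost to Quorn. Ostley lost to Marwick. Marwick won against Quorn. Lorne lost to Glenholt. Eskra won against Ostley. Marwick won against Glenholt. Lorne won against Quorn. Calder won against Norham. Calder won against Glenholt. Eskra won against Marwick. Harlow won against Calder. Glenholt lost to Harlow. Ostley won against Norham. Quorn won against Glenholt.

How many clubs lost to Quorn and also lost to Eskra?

4

Quorn beat: Glenholt, Harlow, Ostley, Calder, Norham.
Eskra beat: Lorne, Harlow, Marwick, Quorn, Ostley, Calder, Norham.
Both beat: Harlow, Ostley, Calder, Norham — 4.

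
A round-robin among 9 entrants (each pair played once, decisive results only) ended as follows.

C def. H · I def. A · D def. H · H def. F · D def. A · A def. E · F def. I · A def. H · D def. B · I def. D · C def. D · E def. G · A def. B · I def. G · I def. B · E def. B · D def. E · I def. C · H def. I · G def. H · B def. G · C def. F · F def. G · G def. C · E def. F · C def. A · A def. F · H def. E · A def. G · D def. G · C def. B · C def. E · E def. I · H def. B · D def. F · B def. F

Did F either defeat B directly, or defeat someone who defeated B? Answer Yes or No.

F did not beat B directly.
F beat G, I. Of those, I beat B.

Yes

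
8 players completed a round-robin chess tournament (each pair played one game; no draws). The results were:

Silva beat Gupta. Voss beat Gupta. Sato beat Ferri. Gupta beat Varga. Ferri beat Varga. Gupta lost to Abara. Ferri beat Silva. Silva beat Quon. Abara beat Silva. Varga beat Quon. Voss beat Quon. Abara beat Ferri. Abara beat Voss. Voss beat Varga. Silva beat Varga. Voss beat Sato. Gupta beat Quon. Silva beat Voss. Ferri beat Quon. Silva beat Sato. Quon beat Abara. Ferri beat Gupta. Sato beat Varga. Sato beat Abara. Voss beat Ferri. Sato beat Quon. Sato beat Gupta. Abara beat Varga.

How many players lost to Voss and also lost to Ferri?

3

Voss beat: Sato, Varga, Quon, Gupta, Ferri.
Ferri beat: Varga, Quon, Silva, Gupta.
Both beat: Varga, Quon, Gupta — 3.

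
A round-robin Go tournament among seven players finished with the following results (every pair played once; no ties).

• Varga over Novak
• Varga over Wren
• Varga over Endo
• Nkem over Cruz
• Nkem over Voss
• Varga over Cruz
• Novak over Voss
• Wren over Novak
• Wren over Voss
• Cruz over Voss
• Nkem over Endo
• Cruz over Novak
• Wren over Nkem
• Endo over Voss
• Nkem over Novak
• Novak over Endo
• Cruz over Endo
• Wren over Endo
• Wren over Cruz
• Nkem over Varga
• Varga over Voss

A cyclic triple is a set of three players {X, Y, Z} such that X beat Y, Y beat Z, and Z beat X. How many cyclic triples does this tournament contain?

Win totals: Voss 0, Varga 5, Endo 1, Novak 2, Nkem 5, Cruz 3, Wren 5.
A player with w wins dominates both others in C(w,2) triples; summing gives 0 + 10 + 0 + 1 + 10 + 3 + 10 = 34 transitive triples.
Total triples C(7,3) = 35, so cyclic triples = 35 − 34 = 1.

1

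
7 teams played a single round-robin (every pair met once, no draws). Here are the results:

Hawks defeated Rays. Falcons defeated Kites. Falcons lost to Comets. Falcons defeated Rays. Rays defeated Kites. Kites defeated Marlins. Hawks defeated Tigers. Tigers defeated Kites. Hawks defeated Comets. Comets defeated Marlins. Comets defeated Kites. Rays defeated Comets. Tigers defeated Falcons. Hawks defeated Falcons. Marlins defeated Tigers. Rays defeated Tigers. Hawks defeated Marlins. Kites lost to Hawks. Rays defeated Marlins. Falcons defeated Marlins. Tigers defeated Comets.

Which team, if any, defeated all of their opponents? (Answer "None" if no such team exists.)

Hawks

Hawks has 6 wins out of 6 opponents — a perfect record.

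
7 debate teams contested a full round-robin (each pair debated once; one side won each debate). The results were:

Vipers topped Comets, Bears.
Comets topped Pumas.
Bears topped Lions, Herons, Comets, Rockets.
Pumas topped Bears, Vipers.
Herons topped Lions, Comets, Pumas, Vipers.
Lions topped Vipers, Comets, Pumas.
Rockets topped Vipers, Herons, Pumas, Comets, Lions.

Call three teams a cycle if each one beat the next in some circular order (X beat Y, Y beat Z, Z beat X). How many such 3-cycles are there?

8

Win totals: Bears 4, Pumas 2, Vipers 2, Comets 1, Herons 4, Rockets 5, Lions 3.
A team with w wins dominates both others in C(w,2) triples; summing gives 6 + 1 + 1 + 0 + 6 + 10 + 3 = 27 transitive triples.
Total triples C(7,3) = 35, so cyclic triples = 35 − 27 = 8.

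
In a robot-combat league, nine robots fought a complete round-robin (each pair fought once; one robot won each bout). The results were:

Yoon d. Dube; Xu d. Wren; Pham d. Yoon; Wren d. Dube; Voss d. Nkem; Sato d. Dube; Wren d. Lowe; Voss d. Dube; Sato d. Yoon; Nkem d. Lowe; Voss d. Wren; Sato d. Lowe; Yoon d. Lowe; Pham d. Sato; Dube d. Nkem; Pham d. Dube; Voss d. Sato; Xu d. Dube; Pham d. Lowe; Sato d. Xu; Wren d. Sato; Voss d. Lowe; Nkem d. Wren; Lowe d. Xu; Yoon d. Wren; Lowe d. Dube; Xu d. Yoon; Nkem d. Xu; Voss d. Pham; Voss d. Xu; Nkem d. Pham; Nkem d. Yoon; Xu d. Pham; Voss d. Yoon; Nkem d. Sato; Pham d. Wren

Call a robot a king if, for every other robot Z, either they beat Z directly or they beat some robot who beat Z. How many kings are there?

1

Yoon cannot reach Voss, Pham in two steps.
Dube cannot reach Voss in two steps.
Wren cannot reach Voss, Pham in two steps.
Sato cannot reach Voss in two steps.
Voss reaches everyone (king).
Lowe cannot reach Sato, Voss in two steps.
Xu cannot reach Voss in two steps.
Pham cannot reach Voss in two steps.
Nkem cannot reach Voss in two steps.
Kings: Voss — 1.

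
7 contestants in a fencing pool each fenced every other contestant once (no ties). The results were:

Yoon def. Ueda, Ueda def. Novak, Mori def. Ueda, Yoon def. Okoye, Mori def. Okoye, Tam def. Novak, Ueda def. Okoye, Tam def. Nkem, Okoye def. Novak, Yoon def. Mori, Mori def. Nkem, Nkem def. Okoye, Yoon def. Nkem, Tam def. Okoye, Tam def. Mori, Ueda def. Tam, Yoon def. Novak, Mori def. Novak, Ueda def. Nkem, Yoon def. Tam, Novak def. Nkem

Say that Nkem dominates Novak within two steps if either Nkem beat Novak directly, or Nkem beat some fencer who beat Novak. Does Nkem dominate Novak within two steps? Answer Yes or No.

Yes

Nkem did not beat Novak directly.
Nkem beat Okoye. Of those, Okoye beat Novak.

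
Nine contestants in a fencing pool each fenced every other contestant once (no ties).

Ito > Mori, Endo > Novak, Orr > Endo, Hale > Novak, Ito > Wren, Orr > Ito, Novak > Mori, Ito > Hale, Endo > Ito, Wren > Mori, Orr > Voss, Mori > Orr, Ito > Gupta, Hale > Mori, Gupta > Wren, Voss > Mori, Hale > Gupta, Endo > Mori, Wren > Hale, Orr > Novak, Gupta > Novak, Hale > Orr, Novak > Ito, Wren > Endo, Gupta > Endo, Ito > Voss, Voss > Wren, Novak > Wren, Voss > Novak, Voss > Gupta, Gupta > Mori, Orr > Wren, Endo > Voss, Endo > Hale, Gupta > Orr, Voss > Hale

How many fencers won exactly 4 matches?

Win totals: Wren 3, Endo 5, Hale 4, Novak 3, Orr 5, Gupta 5, Voss 5, Mori 1, Ito 5.
Exactly 4: Hale — 1 fencer.

1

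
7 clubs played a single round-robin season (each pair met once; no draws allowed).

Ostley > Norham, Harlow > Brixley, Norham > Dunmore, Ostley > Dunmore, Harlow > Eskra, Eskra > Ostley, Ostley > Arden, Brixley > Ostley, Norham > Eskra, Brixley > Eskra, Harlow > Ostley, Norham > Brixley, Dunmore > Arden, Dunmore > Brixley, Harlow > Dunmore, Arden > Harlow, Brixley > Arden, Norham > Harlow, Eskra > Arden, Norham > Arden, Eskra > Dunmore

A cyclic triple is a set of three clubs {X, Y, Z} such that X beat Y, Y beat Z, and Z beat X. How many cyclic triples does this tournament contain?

Win totals: Brixley 3, Norham 5, Ostley 3, Harlow 4, Eskra 3, Arden 1, Dunmore 2.
A club with w wins dominates both others in C(w,2) triples; summing gives 3 + 10 + 3 + 6 + 3 + 0 + 1 = 26 transitive triples.
Total triples C(7,3) = 35, so cyclic triples = 35 − 26 = 9.

9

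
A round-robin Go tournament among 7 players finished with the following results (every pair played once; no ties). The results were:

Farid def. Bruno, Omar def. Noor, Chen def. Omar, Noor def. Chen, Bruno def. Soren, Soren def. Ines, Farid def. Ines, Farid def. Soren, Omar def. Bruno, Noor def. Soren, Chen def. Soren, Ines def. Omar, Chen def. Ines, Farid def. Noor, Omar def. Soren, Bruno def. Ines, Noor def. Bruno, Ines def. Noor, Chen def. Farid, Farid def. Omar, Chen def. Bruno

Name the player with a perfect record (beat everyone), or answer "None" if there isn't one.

Highest win total is Farid with 5 (out of 6 possible).
Farid lost to Chen, so no player went undefeated.

None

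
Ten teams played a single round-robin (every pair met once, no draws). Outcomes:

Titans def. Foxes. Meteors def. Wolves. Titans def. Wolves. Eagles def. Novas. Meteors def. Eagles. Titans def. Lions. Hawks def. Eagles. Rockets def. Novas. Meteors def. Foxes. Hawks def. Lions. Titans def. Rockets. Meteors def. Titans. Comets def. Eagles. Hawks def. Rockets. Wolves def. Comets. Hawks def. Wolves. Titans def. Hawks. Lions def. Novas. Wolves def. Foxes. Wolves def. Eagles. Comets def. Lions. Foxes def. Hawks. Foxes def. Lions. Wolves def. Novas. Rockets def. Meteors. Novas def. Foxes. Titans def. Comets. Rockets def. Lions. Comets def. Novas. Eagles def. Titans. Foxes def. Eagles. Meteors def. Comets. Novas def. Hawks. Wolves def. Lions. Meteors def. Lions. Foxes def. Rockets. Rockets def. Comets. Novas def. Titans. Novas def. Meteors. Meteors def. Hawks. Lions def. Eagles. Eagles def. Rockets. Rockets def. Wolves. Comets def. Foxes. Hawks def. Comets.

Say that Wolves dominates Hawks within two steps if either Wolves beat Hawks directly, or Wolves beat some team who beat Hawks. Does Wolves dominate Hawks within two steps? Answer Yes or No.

Yes

Wolves did not beat Hawks directly.
Wolves beat Foxes, Lions, Eagles, Novas, Comets. Of those, Foxes beat Hawks.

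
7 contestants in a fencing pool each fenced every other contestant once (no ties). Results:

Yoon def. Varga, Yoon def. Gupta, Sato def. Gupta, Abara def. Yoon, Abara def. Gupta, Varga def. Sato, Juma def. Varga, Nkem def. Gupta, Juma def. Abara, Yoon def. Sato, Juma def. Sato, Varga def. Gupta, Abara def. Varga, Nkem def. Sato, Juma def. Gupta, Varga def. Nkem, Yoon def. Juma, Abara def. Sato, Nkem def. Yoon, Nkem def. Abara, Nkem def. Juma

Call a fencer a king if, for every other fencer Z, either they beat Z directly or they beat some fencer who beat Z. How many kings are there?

Yoon reaches everyone (king).
Nkem reaches everyone (king).
Abara reaches everyone (king).
Sato cannot reach Yoon, Nkem, Abara, Varga, Juma in two steps.
Varga reaches everyone (king).
Juma reaches everyone (king).
Gupta cannot reach Yoon, Nkem, Abara, Sato, Varga, Juma in two steps.
Kings: Yoon, Nkem, Abara, Varga, Juma — 5.

5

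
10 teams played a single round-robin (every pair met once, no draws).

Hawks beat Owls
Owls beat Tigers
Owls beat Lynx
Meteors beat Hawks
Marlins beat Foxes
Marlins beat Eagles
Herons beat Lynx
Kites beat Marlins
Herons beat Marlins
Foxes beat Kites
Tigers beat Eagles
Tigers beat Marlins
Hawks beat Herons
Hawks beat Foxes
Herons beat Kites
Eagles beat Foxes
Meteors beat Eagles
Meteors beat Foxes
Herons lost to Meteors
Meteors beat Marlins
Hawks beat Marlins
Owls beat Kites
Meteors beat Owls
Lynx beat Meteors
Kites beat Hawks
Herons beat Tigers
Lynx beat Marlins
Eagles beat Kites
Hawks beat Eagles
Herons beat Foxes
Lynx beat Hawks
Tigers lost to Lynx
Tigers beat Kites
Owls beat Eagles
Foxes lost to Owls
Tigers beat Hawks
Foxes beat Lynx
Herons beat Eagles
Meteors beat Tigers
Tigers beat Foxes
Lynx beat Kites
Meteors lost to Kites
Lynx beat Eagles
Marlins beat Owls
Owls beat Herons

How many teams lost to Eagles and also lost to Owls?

Eagles beat: Foxes, Kites.
Owls beat: Tigers, Eagles, Foxes, Kites, Herons, Lynx.
Both beat: Foxes, Kites — 2.

2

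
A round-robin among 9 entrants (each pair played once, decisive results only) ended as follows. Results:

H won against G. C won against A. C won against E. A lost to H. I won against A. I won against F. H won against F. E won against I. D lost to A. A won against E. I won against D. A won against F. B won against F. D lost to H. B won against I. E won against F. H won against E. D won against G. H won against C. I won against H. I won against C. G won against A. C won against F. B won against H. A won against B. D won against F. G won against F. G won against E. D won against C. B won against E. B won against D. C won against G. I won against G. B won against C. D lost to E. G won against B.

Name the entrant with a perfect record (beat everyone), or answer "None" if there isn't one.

Highest win total is I with 6 (out of 8 possible).
I lost to B, E, so no entrant went undefeated.

None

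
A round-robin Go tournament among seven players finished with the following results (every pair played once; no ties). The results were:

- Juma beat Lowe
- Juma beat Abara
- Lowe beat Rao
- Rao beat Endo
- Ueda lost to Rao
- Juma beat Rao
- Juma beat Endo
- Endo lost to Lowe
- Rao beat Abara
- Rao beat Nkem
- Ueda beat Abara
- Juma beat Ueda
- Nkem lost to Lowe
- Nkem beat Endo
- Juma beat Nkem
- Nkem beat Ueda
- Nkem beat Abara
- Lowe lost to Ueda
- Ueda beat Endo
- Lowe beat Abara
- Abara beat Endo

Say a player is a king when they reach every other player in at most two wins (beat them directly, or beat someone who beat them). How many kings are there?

Juma reaches everyone (king).
Endo cannot reach Juma, Ueda, Lowe, Abara, Nkem, Rao in two steps.
Ueda cannot reach Juma in two steps.
Lowe cannot reach Juma in two steps.
Abara cannot reach Juma, Ueda, Lowe, Nkem, Rao in two steps.
Nkem cannot reach Juma, Rao in two steps.
Rao cannot reach Juma in two steps.
Kings: Juma — 1.

1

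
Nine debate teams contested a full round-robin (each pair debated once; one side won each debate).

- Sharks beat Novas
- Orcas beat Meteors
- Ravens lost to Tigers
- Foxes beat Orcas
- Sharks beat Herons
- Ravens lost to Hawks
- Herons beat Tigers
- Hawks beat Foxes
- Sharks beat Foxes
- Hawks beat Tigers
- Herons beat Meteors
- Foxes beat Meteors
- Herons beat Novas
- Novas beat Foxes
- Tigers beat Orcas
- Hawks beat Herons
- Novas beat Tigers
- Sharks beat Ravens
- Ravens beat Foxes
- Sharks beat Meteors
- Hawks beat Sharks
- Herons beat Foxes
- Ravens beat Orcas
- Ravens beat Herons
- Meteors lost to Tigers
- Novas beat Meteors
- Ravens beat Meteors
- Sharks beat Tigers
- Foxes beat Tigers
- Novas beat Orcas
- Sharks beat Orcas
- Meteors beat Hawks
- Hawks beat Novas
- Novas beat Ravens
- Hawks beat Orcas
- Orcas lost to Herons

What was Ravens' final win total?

Ravens' results: beat Meteors, Orcas, Foxes, Herons; lost to Tigers, Novas, Sharks, Hawks.
That is 4 wins.

4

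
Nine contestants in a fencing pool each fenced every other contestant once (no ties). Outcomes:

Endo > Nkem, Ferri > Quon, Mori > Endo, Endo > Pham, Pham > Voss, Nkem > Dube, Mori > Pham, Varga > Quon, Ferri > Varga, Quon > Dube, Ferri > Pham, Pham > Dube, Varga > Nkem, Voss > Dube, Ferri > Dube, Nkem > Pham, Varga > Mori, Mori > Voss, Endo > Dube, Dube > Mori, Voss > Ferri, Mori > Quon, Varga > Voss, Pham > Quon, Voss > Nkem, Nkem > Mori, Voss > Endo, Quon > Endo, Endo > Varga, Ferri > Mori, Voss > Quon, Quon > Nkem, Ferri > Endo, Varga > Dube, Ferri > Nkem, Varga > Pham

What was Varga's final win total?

Varga's results: beat Quon, Pham, Voss, Dube, Nkem, Mori; lost to Endo, Ferri.
That is 6 wins.

6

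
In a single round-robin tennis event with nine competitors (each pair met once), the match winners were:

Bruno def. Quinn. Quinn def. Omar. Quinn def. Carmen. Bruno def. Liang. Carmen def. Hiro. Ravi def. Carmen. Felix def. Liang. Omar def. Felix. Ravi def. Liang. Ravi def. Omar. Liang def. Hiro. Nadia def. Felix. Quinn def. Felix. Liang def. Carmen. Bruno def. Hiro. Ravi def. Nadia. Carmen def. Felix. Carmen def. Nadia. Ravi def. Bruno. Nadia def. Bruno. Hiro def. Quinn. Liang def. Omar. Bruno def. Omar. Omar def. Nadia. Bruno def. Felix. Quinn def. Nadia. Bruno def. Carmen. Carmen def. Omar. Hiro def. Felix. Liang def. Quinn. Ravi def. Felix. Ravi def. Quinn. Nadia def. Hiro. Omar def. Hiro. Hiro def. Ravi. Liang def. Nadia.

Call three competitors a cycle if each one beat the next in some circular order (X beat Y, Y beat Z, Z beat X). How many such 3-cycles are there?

Win totals: Omar 3, Ravi 7, Quinn 4, Liang 5, Felix 1, Carmen 4, Hiro 3, Bruno 6, Nadia 3.
A competitor with w wins dominates both others in C(w,2) triples; summing gives 3 + 21 + 6 + 10 + 0 + 6 + 3 + 15 + 3 = 67 transitive triples.
Total triples C(9,3) = 84, so cyclic triples = 84 − 67 = 17.

17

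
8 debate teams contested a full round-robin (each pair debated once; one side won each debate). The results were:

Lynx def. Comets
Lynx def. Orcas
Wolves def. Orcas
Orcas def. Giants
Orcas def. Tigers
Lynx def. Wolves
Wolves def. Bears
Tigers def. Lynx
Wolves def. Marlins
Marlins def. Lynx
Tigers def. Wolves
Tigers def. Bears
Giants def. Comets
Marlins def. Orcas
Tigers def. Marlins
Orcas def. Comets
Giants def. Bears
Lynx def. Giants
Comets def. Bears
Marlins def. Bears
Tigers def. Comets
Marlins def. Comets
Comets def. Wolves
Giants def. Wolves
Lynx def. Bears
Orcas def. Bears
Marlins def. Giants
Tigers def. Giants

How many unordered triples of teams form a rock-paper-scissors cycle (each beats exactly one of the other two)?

8

Win totals: Tigers 6, Orcas 4, Bears 0, Wolves 3, Comets 2, Lynx 5, Marlins 5, Giants 3.
A team with w wins dominates both others in C(w,2) triples; summing gives 15 + 6 + 0 + 3 + 1 + 10 + 10 + 3 = 48 transitive triples.
Total triples C(8,3) = 56, so cyclic triples = 56 − 48 = 8.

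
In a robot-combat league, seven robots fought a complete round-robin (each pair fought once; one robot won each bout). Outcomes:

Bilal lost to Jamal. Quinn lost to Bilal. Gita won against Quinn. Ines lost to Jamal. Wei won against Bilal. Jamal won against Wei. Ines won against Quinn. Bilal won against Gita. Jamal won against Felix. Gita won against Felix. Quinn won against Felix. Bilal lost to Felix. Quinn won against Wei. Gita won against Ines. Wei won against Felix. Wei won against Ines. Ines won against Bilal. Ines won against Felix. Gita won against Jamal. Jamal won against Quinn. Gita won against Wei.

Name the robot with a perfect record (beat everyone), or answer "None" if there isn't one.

Highest win total is Jamal with 5 (out of 6 possible).
Jamal lost to Gita, so no robot went undefeated.

None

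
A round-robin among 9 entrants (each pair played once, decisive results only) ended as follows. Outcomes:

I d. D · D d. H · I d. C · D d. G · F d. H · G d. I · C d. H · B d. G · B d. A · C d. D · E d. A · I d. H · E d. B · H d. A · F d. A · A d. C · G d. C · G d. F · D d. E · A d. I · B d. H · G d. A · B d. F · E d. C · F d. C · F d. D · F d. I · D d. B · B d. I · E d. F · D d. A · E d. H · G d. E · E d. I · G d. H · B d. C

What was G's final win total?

6

G's results: beat A, C, E, F, H, I; lost to B, D.
That is 6 wins.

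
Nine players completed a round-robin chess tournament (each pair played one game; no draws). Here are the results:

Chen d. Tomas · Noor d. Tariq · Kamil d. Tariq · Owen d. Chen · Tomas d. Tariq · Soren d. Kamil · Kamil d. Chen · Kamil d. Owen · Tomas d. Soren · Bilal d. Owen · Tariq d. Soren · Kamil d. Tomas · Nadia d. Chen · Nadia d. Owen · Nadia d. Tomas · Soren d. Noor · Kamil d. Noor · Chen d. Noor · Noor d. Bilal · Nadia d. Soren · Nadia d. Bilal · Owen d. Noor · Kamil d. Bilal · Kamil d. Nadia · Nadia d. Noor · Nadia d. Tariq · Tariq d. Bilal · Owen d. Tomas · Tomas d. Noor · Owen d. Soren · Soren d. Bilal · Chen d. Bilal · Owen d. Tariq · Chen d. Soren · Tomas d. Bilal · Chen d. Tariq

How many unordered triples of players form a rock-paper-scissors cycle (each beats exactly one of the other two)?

Win totals: Tomas 4, Chen 5, Tariq 2, Owen 5, Kamil 7, Noor 2, Nadia 7, Bilal 1, Soren 3.
A player with w wins dominates both others in C(w,2) triples; summing gives 6 + 10 + 1 + 10 + 21 + 1 + 21 + 0 + 3 = 73 transitive triples.
Total triples C(9,3) = 84, so cyclic triples = 84 − 73 = 11.

11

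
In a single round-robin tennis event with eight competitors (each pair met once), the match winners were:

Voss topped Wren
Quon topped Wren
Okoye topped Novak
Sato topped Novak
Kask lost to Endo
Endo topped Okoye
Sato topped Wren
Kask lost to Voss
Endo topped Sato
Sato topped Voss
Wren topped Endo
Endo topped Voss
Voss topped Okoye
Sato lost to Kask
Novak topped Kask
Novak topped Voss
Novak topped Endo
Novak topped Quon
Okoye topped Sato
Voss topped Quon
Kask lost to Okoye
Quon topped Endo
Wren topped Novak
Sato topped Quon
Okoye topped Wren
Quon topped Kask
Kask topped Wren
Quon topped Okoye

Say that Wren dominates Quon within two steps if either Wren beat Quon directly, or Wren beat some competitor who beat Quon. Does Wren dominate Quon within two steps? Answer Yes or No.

Yes

Wren did not beat Quon directly.
Wren beat Endo, Novak. Of those, Novak beat Quon.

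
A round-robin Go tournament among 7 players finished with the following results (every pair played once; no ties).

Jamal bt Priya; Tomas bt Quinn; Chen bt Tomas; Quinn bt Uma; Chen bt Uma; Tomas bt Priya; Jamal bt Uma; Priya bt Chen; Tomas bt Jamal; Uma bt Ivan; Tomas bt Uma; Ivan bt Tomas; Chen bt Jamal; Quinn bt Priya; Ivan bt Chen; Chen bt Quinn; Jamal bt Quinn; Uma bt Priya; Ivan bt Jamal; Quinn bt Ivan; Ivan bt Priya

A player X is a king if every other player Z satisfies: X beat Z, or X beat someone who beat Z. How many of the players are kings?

4

Tomas reaches everyone (king).
Jamal cannot reach Tomas in two steps.
Priya cannot reach Ivan in two steps.
Chen reaches everyone (king).
Ivan reaches everyone (king).
Uma cannot reach Quinn in two steps.
Quinn reaches everyone (king).
Kings: Tomas, Chen, Ivan, Quinn — 4.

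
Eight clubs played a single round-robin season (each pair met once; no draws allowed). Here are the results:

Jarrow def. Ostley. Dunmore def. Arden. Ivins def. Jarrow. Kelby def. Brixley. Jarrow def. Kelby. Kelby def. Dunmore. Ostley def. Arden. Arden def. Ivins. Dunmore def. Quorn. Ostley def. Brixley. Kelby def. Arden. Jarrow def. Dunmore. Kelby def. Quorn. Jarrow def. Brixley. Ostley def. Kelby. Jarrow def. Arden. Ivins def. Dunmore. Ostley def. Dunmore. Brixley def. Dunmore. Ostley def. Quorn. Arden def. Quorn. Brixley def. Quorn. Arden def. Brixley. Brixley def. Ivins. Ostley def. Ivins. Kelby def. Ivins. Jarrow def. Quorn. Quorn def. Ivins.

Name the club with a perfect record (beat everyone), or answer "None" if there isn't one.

Highest win total is Ostley with 6 (out of 7 possible).
Ostley lost to Jarrow, so no club went undefeated.

None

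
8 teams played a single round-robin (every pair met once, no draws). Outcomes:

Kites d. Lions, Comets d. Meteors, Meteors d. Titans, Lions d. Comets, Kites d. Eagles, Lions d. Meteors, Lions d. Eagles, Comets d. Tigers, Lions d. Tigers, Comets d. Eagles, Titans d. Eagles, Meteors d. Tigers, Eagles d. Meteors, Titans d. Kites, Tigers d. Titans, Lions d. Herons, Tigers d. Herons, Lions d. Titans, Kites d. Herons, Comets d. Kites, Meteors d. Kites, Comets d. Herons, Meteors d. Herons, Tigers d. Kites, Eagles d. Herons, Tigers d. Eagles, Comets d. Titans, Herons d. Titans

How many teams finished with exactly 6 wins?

Win totals: Kites 3, Comets 6, Lions 6, Tigers 4, Herons 1, Titans 2, Meteors 4, Eagles 2.
Exactly 6: Comets, Lions — 2 teams.

2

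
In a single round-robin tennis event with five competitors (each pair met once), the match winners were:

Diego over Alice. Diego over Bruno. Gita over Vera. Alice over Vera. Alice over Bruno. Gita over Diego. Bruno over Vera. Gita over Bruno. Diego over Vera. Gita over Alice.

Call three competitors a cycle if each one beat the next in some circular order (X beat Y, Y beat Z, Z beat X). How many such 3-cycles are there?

0

Win totals: Gita 4, Vera 0, Bruno 1, Diego 3, Alice 2.
A competitor with w wins dominates both others in C(w,2) triples; summing gives 6 + 0 + 0 + 3 + 1 = 10 transitive triples.
Total triples C(5,3) = 10, so cyclic triples = 10 − 10 = 0.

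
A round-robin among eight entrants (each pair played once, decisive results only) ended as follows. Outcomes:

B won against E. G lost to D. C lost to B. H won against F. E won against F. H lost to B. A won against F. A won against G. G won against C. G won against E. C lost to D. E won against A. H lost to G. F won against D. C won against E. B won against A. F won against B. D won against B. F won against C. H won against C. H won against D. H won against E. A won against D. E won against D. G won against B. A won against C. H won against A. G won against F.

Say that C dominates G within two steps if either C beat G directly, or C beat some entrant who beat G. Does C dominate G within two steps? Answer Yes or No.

C did not beat G directly.
C beat E, but each of them lost to G. No two-step path.

No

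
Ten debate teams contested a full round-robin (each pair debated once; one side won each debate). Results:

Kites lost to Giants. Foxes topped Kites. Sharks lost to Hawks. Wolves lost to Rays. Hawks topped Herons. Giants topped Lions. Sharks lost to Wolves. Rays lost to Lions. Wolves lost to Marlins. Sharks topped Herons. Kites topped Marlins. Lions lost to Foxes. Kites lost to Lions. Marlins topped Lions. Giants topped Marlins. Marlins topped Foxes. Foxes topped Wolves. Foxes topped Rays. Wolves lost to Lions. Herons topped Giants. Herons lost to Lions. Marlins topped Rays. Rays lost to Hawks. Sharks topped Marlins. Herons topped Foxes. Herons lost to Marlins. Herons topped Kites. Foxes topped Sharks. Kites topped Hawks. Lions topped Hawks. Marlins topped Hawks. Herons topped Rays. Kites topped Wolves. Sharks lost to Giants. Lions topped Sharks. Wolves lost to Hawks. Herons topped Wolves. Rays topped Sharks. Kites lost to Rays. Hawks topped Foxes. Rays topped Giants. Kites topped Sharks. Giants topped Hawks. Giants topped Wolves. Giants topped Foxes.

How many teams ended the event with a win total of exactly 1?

1

Win totals: Wolves 1, Hawks 5, Lions 6, Sharks 2, Kites 4, Herons 5, Foxes 5, Rays 4, Giants 7, Marlins 6.
Exactly 1: Wolves — 1 team.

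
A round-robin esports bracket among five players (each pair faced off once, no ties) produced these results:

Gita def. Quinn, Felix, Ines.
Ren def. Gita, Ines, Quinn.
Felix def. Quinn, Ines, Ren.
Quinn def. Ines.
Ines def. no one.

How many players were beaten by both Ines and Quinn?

Ines beat: no one.
Quinn beat: Ines.
No one was beaten by both.

0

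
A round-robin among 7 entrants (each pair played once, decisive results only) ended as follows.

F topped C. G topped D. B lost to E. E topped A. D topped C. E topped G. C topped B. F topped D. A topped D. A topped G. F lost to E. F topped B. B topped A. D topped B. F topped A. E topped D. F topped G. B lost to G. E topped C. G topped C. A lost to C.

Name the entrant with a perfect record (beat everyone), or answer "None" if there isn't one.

E has 6 wins out of 6 opponents — a perfect record.

E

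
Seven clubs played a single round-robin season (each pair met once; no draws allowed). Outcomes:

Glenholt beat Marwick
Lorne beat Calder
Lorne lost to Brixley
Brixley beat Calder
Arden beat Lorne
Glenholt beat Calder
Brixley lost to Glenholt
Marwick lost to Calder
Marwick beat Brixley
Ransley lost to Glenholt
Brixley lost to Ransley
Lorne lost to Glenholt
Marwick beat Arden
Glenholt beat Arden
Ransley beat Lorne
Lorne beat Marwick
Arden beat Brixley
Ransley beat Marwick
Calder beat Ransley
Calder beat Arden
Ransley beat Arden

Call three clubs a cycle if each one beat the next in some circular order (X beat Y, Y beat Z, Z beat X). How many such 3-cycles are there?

Win totals: Calder 3, Marwick 2, Brixley 2, Glenholt 6, Arden 2, Ransley 4, Lorne 2.
A club with w wins dominates both others in C(w,2) triples; summing gives 3 + 1 + 1 + 15 + 1 + 6 + 1 = 28 transitive triples.
Total triples C(7,3) = 35, so cyclic triples = 35 − 28 = 7.

7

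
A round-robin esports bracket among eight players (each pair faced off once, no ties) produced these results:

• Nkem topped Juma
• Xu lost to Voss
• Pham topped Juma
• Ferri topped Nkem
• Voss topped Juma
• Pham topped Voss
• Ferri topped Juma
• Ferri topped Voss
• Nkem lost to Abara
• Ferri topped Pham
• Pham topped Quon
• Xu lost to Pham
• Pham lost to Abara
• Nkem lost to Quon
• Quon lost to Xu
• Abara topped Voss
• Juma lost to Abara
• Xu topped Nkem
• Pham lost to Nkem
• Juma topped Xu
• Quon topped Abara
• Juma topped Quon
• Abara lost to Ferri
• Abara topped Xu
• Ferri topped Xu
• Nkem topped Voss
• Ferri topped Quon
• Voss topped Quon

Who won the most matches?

Ferri

Win totals: Voss 3, Xu 2, Pham 4, Quon 2, Ferri 7, Nkem 3, Abara 5, Juma 2.
Ferri leads with 7 wins (next highest: 5).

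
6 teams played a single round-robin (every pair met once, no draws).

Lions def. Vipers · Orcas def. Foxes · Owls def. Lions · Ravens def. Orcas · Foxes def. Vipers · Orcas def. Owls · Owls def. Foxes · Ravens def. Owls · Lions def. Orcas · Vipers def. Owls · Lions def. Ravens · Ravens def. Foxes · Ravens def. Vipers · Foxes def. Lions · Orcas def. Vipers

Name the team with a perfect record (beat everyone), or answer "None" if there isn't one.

Highest win total is Ravens with 4 (out of 5 possible).
Ravens lost to Lions, so no team went undefeated.

None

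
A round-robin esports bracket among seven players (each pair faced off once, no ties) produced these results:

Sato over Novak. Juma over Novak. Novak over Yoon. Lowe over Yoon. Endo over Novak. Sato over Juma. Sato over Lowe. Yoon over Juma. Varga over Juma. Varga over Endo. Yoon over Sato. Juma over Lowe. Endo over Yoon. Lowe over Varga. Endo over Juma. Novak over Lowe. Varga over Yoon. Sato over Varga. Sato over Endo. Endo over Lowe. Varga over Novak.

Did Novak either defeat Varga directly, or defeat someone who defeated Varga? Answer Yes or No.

Yes

Novak did not beat Varga directly.
Novak beat Lowe, Yoon. Of those, Lowe beat Varga.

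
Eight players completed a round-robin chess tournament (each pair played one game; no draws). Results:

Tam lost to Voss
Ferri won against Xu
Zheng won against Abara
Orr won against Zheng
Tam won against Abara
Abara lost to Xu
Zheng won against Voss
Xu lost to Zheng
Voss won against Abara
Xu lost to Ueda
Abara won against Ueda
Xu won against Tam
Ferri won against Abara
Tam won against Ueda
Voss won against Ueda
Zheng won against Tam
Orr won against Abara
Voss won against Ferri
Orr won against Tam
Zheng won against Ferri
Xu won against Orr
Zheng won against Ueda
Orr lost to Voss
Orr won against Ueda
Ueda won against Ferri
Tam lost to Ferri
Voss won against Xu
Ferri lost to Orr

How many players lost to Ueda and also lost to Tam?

Ueda beat: Xu, Ferri.
Tam beat: Abara, Ueda.
No one was beaten by both.

0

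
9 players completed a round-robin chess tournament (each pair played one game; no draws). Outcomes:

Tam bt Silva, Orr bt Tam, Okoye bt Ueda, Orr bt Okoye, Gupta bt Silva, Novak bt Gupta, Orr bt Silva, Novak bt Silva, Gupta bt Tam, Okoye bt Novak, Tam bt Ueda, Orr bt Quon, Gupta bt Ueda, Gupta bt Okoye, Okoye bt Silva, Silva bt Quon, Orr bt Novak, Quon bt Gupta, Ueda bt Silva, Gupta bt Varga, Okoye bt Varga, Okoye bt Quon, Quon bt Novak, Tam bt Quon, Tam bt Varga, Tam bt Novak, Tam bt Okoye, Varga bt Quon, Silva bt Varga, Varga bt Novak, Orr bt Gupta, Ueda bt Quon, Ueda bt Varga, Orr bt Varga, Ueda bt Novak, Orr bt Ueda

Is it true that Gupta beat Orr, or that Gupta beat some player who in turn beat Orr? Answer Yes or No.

No

Gupta did not beat Orr directly.
Gupta beat Silva, Varga, Ueda, Okoye, Tam, but each of them lost to Orr. No two-step path.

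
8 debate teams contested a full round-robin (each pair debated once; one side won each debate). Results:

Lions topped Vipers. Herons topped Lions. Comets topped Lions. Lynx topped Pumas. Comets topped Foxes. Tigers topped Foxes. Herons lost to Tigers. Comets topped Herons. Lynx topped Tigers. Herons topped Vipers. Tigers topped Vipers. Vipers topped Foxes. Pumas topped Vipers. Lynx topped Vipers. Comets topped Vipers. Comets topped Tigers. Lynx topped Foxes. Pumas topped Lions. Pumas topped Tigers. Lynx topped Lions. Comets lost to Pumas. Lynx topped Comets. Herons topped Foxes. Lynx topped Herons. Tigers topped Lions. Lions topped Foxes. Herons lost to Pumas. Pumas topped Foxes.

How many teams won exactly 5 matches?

1

Win totals: Lynx 7, Pumas 6, Herons 3, Lions 2, Tigers 4, Foxes 0, Vipers 1, Comets 5.
Exactly 5: Comets — 1 team.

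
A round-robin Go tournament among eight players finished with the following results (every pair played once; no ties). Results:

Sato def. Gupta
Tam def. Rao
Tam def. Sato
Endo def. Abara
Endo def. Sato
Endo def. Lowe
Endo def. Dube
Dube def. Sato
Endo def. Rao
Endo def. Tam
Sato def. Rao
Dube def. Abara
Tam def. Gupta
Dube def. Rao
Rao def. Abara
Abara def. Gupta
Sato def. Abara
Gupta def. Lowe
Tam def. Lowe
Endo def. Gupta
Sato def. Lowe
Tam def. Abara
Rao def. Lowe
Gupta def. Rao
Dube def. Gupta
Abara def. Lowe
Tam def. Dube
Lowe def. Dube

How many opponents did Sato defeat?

Sato's results: beat Rao, Gupta, Lowe, Abara; lost to Tam, Endo, Dube.
That is 4 wins.

4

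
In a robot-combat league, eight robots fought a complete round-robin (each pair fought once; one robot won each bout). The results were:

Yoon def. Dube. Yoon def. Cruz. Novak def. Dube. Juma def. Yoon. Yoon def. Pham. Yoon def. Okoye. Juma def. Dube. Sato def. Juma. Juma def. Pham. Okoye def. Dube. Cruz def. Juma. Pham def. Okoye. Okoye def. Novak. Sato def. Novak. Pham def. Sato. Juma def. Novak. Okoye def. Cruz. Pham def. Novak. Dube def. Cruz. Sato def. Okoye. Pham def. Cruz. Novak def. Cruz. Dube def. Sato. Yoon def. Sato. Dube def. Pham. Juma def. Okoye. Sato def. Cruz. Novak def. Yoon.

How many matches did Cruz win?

1

Cruz's results: beat Juma; lost to Pham, Yoon, Sato, Novak, Okoye, Dube.
That is 1 win.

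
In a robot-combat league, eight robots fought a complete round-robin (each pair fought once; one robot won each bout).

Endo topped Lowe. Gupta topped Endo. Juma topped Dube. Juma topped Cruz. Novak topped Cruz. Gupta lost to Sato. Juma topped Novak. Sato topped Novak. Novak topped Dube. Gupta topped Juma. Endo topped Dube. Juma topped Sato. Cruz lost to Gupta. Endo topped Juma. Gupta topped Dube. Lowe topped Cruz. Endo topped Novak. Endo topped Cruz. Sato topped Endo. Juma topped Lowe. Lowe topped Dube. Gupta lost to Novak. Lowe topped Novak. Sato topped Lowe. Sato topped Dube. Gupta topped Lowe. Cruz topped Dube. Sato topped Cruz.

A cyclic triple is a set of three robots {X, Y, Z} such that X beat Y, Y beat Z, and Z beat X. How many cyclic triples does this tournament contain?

Win totals: Dube 0, Endo 5, Gupta 5, Novak 3, Lowe 3, Sato 6, Cruz 1, Juma 5.
A robot with w wins dominates both others in C(w,2) triples; summing gives 0 + 10 + 10 + 3 + 3 + 15 + 0 + 10 = 51 transitive triples.
Total triples C(8,3) = 56, so cyclic triples = 56 − 51 = 5.

5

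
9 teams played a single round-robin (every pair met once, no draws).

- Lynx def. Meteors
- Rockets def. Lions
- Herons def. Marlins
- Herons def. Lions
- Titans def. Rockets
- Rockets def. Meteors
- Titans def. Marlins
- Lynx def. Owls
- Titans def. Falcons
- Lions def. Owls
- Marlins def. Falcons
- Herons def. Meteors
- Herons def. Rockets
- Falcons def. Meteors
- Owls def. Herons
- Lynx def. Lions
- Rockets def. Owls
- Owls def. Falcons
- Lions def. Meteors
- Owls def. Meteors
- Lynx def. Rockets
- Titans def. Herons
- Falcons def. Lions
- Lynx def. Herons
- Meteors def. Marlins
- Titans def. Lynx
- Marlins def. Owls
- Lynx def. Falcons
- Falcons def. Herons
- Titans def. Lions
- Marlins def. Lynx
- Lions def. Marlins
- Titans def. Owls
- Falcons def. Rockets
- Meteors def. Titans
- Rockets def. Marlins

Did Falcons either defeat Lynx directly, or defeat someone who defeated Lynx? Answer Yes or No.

No

Falcons did not beat Lynx directly.
Falcons beat Lions, Meteors, Rockets, Herons, but each of them lost to Lynx. No two-step path.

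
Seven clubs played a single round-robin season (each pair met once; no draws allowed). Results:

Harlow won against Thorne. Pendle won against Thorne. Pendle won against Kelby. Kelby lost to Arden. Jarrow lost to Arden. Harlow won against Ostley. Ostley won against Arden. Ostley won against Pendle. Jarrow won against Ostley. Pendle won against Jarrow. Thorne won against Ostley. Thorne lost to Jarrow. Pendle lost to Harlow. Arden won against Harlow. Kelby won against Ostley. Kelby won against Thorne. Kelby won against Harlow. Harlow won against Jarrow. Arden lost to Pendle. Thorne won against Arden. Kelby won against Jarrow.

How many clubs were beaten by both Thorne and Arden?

Thorne beat: Arden, Ostley.
Arden beat: Harlow, Jarrow, Kelby.
No one was beaten by both.

0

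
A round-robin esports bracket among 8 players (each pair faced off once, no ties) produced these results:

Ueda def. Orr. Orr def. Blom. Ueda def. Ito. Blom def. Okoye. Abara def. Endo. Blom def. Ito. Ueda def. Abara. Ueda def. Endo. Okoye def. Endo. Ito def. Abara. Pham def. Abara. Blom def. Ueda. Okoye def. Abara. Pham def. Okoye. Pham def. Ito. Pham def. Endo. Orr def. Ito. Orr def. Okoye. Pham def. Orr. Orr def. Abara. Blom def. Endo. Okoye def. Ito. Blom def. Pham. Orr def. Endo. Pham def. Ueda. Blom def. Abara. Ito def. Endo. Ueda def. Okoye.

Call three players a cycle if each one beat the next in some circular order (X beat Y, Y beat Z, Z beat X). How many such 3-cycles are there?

2

Win totals: Pham 6, Ueda 5, Orr 5, Ito 2, Okoye 3, Blom 6, Endo 0, Abara 1.
A player with w wins dominates both others in C(w,2) triples; summing gives 15 + 10 + 10 + 1 + 3 + 15 + 0 + 0 = 54 transitive triples.
Total triples C(8,3) = 56, so cyclic triples = 56 − 54 = 2.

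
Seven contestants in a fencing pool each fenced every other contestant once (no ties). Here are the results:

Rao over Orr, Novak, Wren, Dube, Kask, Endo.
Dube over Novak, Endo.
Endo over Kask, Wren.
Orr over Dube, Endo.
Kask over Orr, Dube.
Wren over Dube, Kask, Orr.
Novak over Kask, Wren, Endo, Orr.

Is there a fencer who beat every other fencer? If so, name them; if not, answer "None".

Rao

Rao has 6 wins out of 6 opponents — a perfect record.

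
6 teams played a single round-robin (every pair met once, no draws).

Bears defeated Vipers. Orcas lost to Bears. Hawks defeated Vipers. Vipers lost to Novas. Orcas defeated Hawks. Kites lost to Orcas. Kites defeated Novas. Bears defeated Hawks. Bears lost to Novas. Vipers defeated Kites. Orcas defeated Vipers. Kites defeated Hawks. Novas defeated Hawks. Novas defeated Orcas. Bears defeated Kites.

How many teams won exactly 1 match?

2

Win totals: Bears 4, Orcas 3, Vipers 1, Hawks 1, Kites 2, Novas 4.
Exactly 1: Vipers, Hawks — 2 teams.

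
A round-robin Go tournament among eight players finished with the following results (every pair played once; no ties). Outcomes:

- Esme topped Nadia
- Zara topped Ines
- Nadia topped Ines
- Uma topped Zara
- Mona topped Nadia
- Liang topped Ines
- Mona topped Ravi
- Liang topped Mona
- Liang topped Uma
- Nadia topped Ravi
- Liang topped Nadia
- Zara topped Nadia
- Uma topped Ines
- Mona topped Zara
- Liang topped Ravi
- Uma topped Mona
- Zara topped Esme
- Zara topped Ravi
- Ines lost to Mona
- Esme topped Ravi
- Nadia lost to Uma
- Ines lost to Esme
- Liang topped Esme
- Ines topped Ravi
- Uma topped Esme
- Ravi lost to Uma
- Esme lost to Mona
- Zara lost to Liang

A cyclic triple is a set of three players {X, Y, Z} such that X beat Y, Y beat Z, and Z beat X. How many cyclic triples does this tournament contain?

0

Win totals: Mona 5, Zara 4, Uma 6, Liang 7, Nadia 2, Esme 3, Ravi 0, Ines 1.
A player with w wins dominates both others in C(w,2) triples; summing gives 10 + 6 + 15 + 21 + 1 + 3 + 0 + 0 = 56 transitive triples.
Total triples C(8,3) = 56, so cyclic triples = 56 − 56 = 0.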